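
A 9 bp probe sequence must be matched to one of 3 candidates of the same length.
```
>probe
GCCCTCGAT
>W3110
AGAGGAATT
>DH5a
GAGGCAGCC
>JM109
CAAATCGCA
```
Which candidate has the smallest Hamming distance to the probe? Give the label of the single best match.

W3110 differs at 8 sites; DH5a differs at 7 sites; JM109 differs at 6 sites. The closest is JM109.

JM109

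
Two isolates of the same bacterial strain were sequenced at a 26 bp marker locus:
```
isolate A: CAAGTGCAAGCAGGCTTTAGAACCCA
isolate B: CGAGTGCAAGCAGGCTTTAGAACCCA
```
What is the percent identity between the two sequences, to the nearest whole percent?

96%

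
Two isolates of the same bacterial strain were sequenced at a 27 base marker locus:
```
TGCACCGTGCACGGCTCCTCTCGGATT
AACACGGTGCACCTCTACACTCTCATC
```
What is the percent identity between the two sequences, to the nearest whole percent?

63%

10 positions differ (1, 2, 6, 13, 14, 17, 19, 23, 24, 27), so 17 of 27 match: 17/27 = 62.96%.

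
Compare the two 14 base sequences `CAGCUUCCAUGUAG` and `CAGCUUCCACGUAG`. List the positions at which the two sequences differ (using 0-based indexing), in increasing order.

Differences at position 9 (U→C).

9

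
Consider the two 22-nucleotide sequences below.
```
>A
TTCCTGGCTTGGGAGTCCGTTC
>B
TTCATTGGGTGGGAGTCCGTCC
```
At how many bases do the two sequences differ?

5

Comparing position by position, 5 bases differ: 4 (C/A), 6 (G/T), 8 (C/G), 9 (T/G), 21 (T/C).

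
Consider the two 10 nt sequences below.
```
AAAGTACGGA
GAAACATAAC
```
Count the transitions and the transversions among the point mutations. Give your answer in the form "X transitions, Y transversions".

6 transitions, 1 transversion

Mismatches (1-based):
position 1: A→G (purine→purine, transition)
position 4: G→A (purine→purine, transition)
position 5: T→C (pyrimidine→pyrimidine, transition)
position 7: C→T (pyrimidine→pyrimidine, transition)
position 8: G→A (purine→purine, transition)
position 9: G→A (purine→purine, transition)
position 10: A→C (purine→pyrimidine, transversion)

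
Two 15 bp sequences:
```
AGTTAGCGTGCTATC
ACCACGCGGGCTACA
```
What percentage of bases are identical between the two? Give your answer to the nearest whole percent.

53%

7 positions differ (2, 3, 4, 5, 9, 14, 15), so 8 of 15 match: 8/15 = 53.33%.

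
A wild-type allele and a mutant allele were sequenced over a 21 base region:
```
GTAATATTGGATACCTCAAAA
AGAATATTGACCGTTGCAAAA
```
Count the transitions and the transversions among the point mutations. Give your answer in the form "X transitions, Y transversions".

6 transitions, 3 transversions

Mismatches (1-based):
base 1: G→A (purine→purine, transition)
base 2: T→G (pyrimidine→purine, transversion)
base 10: G→A (purine→purine, transition)
base 11: A→C (purine→pyrimidine, transversion)
base 12: T→C (pyrimidine→pyrimidine, transition)
base 13: A→G (purine→purine, transition)
base 14: C→T (pyrimidine→pyrimidine, transition)
base 15: C→T (pyrimidine→pyrimidine, transition)
base 16: T→G (pyrimidine→purine, transversion)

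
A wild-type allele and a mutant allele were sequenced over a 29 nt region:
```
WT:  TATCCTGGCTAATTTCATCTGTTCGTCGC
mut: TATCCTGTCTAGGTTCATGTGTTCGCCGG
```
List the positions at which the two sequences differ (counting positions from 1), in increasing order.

8, 12, 13, 19, 26, 29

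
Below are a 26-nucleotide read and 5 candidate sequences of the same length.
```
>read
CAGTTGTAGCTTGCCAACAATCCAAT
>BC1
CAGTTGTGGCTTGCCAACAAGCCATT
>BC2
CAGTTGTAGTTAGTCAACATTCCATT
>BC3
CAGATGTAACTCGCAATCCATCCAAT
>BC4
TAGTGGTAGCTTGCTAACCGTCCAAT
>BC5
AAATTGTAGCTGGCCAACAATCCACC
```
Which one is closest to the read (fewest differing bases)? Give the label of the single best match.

BC1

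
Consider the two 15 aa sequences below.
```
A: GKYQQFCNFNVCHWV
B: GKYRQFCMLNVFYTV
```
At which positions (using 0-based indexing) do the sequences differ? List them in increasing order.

3, 7, 8, 11, 12, 13

Differences at position 3 (Q→R), position 7 (N→M), position 8 (F→L), position 11 (C→F), position 12 (H→Y), position 13 (W→T).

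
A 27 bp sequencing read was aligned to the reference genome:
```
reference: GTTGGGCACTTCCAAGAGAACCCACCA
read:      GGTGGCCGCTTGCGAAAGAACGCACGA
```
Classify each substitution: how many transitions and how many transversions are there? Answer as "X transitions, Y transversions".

3 transitions, 5 transversions

Mismatches (1-based):
position 2: T→G (pyrimidine→purine, transversion)
position 6: G→C (purine→pyrimidine, transversion)
position 8: A→G (purine→purine, transition)
position 12: C→G (pyrimidine→purine, transversion)
position 14: A→G (purine→purine, transition)
position 16: G→A (purine→purine, transition)
position 22: C→G (pyrimidine→purine, transversion)
position 26: C→G (pyrimidine→purine, transversion)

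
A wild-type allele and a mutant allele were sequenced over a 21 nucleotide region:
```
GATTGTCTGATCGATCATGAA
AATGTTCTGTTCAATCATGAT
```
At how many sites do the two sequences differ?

6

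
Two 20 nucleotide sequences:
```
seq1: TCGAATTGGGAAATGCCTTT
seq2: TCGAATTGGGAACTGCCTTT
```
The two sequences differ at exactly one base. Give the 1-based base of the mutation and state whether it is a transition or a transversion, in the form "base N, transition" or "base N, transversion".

The sequences differ only at base 13: A→C (purine→pyrimidine), a transversion.

base 13, transversion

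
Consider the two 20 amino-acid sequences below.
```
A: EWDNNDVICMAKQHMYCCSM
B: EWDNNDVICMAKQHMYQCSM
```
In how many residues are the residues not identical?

1

Comparing position by position, 1 residue differs: 17 (C/Q).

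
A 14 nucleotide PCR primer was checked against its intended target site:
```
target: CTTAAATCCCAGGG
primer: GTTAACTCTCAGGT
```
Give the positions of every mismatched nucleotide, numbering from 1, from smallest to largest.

1, 6, 9, 14

Differences at position 1 (C→G), position 6 (A→C), position 9 (C→T), position 14 (G→T).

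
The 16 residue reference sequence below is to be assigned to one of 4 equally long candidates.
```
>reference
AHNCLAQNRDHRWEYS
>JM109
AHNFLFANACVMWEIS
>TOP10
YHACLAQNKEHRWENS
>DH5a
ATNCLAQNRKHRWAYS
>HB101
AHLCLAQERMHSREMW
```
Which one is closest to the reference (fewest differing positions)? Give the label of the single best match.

DH5a

JM109 differs at 8 positions; TOP10 differs at 5 positions; DH5a differs at 3 positions; HB101 differs at 7 positions. The closest is DH5a.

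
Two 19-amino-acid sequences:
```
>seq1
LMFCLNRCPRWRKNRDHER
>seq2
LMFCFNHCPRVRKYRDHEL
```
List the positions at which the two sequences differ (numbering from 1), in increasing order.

5, 7, 11, 14, 19

Differences at position 5 (L→F), position 7 (R→H), position 11 (W→V), position 14 (N→Y), position 19 (R→L).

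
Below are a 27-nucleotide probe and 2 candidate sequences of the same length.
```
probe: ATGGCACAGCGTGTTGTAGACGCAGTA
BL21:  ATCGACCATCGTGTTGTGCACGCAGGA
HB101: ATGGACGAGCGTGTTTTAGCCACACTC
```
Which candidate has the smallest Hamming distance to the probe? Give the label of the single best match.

BL21

Hamming distances to probe — BL21: 7; HB101: 8.
Smallest is BL21 with 7 mismatches.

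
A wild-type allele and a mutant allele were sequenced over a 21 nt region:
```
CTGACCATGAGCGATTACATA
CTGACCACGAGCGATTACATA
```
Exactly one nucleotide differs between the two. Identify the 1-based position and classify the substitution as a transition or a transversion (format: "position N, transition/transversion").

position 8, transition

The sequences differ only at position 8: T→C (pyrimidine→pyrimidine), a transition.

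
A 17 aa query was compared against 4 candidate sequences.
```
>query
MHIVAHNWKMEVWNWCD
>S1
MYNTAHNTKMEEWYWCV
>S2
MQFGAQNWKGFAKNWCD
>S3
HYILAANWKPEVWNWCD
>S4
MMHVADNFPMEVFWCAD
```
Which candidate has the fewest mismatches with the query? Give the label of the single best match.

S3

S1 differs at 7 residues; S2 differs at 8 residues; S3 differs at 5 residues; S4 differs at 9 residues. The closest is S3.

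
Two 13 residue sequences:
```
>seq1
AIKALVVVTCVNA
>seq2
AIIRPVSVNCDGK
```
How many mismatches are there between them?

Comparing position by position, 8 positions differ: 3 (K/I), 4 (A/R), 5 (L/P), 7 (V/S), 9 (T/N), 11 (V/D), 12 (N/G), 13 (A/K).

8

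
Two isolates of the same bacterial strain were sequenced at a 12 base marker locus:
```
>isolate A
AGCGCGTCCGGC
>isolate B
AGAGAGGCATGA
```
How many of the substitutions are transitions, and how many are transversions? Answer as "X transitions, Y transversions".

0 transitions, 6 transversions

Transitions (purine↔purine or pyrimidine↔pyrimidine): none.
Transversions (purine↔pyrimidine): 3 C→A, 5 C→A, 7 T→G, 9 C→A, 10 G→T, 12 C→A.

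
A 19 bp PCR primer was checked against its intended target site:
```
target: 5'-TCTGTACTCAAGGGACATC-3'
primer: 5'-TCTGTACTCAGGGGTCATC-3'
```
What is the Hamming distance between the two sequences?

2

Comparing position by position, 2 bases differ: 11 (A/G), 15 (A/T).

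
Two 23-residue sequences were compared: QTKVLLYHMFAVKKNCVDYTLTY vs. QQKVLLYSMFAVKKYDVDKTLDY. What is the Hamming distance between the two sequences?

Comparing position by position, 6 residues differ: 2 (T/Q), 8 (H/S), 15 (N/Y), 16 (C/D), 19 (Y/K), 22 (T/D).

6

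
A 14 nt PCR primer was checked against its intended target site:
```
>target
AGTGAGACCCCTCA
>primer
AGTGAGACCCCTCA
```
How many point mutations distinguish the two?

0

No positions differ; the sequences are identical.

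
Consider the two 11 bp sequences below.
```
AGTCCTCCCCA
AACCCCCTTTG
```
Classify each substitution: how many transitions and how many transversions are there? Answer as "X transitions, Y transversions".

Transitions (purine↔purine or pyrimidine↔pyrimidine): 2 G→A, 3 T→C, 6 T→C, 8 C→T, 9 C→T, 10 C→T, 11 A→G.
Transversions (purine↔pyrimidine): none.

7 transitions, 0 transversions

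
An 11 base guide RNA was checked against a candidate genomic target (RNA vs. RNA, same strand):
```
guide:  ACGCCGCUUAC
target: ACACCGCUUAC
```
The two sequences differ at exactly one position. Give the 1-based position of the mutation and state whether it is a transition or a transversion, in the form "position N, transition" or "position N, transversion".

position 3, transition

Position 3 changes G→A. G is a purine and A is a purine, so this is a transition.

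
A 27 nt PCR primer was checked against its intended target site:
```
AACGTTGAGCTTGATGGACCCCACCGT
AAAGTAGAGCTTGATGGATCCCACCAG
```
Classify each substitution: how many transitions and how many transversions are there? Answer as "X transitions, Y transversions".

Transitions (purine↔purine or pyrimidine↔pyrimidine): 19 C→T, 26 G→A.
Transversions (purine↔pyrimidine): 3 C→A, 6 T→A, 27 T→G.

2 transitions, 3 transversions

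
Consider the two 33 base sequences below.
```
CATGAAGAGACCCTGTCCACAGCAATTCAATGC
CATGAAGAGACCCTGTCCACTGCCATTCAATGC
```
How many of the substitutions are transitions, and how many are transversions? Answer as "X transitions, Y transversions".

Mismatches (1-based):
position 21: A→T (purine→pyrimidine, transversion)
position 24: A→C (purine→pyrimidine, transversion)

0 transitions, 2 transversions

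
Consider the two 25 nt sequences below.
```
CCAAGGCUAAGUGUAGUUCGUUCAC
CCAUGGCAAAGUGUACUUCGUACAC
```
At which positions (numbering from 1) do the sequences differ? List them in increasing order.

Scanning 1-based: 4: A/U; 8: U/A; 16: G/C; 22: U/A.

4, 8, 16, 22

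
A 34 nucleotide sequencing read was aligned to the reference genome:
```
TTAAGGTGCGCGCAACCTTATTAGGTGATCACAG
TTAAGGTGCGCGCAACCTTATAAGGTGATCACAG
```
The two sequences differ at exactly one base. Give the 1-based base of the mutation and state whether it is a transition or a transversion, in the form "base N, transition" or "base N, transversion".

base 22, transversion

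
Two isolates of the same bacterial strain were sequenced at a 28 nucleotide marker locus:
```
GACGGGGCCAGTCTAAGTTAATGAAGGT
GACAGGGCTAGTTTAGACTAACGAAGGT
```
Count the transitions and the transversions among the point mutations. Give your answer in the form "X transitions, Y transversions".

Transitions (purine↔purine or pyrimidine↔pyrimidine): 4 G→A, 9 C→T, 13 C→T, 16 A→G, 17 G→A, 18 T→C, 22 T→C.
Transversions (purine↔pyrimidine): none.

7 transitions, 0 transversions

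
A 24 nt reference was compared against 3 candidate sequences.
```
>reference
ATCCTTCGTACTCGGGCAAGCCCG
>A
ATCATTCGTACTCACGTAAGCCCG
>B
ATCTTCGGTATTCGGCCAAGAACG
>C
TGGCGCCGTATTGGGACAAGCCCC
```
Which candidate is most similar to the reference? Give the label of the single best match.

A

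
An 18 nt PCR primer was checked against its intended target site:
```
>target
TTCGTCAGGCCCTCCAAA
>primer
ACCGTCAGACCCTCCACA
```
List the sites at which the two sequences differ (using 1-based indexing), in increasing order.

1, 2, 9, 17

Scanning 1-based: 1: T/A; 2: T/C; 9: G/A; 17: A/C.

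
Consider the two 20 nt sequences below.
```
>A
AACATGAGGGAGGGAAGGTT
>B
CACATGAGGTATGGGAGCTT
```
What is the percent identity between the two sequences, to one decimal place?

75.0%

Mismatches at positions 1, 10, 12, 15, 18 (1-based): 5 of 20.
Identical positions: 15/20 = 75% → 75.0%.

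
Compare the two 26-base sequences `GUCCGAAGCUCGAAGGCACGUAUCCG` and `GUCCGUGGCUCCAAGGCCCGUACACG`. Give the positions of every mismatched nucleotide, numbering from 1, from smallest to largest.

Differences at position 6 (A→U), position 7 (A→G), position 12 (G→C), position 18 (A→C), position 23 (U→C), position 24 (C→A).

6, 7, 12, 18, 23, 24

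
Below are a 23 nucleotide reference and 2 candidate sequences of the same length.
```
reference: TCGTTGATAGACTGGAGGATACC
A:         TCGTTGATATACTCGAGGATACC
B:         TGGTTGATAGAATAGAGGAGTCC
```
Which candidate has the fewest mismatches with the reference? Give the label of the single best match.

A

Hamming distances to reference — A: 2; B: 5.
Smallest is A with 2 mismatches.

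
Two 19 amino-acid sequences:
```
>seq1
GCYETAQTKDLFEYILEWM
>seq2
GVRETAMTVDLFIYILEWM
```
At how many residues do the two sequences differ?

Mismatches (1-based): residue 2: C→V; residue 3: Y→R; residue 7: Q→M; residue 9: K→V; residue 13: E→I.

5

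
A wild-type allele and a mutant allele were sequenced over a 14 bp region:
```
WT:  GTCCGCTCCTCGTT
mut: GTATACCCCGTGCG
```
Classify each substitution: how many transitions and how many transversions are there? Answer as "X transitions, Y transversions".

5 transitions, 3 transversions

Transitions (purine↔purine or pyrimidine↔pyrimidine): 4 C→T, 5 G→A, 7 T→C, 11 C→T, 13 T→C.
Transversions (purine↔pyrimidine): 3 C→A, 10 T→G, 14 T→G.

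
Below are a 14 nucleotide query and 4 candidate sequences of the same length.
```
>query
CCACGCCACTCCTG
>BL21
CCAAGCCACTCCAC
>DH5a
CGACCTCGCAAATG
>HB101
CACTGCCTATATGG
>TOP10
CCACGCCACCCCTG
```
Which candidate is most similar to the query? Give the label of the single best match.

TOP10

BL21 differs at 3 positions; DH5a differs at 7 positions; HB101 differs at 8 positions; TOP10 differs at 1 position. The closest is TOP10.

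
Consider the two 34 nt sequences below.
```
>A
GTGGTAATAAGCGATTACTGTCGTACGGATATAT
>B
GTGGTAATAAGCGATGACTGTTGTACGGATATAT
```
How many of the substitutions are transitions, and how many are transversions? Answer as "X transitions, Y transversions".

Transitions (purine↔purine or pyrimidine↔pyrimidine): 22 C→T.
Transversions (purine↔pyrimidine): 16 T→G.

1 transition, 1 transversion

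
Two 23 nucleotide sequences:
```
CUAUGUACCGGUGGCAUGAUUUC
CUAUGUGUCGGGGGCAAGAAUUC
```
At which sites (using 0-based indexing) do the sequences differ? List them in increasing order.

Scanning 0-based: 6: A/G; 7: C/U; 11: U/G; 16: U/A; 19: U/A.

6, 7, 11, 16, 19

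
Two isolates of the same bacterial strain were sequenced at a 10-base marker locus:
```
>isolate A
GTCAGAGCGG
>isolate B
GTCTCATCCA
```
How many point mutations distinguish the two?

5

Comparing position by position, 5 sites differ: 4 (A/T), 5 (G/C), 7 (G/T), 9 (G/C), 10 (G/A).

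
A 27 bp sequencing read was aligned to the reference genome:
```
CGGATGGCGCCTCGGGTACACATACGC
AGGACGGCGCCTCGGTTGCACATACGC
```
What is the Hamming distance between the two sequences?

4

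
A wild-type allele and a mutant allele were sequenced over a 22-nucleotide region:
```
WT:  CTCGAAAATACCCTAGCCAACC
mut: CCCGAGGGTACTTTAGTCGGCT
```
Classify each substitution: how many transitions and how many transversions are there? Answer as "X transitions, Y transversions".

Transitions (purine↔purine or pyrimidine↔pyrimidine): 2 T→C, 6 A→G, 7 A→G, 8 A→G, 12 C→T, 13 C→T, 17 C→T, 19 A→G, 20 A→G, 22 C→T.
Transversions (purine↔pyrimidine): none.

10 transitions, 0 transversions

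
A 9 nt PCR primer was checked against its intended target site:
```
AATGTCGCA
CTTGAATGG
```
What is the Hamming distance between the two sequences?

7

Comparing position by position, 7 bases differ: 1 (A/C), 2 (A/T), 5 (T/A), 6 (C/A), 7 (G/T), 8 (C/G), 9 (A/G).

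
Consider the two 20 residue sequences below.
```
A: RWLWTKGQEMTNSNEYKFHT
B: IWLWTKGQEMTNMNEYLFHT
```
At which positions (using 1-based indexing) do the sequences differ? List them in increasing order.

1, 13, 17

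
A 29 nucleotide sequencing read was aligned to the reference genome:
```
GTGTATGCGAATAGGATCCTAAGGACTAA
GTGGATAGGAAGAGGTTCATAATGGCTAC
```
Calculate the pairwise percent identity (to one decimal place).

69.0%

9 positions differ (4, 7, 8, 12, 16, 19, 23, 25, 29), so 20 of 29 match: 20/29 = 68.97%.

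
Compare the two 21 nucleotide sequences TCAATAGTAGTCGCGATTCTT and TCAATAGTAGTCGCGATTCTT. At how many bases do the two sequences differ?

No positions differ; the sequences are identical.

0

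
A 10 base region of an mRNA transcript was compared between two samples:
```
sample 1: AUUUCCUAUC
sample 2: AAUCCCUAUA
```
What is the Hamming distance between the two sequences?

Mismatches (1-based): base 2: U→A; base 4: U→C; base 10: C→A.

3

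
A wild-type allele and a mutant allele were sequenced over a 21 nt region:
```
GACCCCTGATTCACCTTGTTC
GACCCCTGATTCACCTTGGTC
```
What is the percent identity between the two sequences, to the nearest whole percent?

95%

1 position differs (19), so 20 of 21 match: 20/21 = 95.24%.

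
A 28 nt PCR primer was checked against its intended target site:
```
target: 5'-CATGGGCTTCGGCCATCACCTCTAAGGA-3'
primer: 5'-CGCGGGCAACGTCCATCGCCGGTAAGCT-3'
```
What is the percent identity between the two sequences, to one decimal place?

Mismatches at positions 2, 3, 8, 9, 12, 18, 21, 22, 27, 28 (1-based): 10 of 28.
Identical positions: 18/28 = 64.29% → 64.3%.

64.3%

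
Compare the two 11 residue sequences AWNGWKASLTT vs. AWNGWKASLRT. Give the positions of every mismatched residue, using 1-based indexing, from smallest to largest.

Differences at position 10 (T→R).

10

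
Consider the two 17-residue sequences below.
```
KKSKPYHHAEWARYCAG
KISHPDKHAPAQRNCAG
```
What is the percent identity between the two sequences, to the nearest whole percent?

Mismatches at positions 2, 4, 6, 7, 10, 11, 12, 14 (1-based): 8 of 17.
Identical positions: 9/17 = 52.94% → 53%.

53%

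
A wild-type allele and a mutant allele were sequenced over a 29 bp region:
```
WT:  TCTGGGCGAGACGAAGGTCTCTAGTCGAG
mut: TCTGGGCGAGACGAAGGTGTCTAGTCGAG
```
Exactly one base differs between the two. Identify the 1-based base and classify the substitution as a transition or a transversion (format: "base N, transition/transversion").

base 19, transversion

Base 19 changes C→G. C is a pyrimidine and G is a purine, so this is a transversion.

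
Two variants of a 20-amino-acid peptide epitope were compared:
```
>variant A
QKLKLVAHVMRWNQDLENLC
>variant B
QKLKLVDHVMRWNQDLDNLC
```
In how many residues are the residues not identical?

The sequences differ at residues 7, 17 (1-based) — 2 in total.

2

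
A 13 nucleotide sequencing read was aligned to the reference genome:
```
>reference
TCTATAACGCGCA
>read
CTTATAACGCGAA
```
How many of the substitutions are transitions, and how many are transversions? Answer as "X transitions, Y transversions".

Transitions (purine↔purine or pyrimidine↔pyrimidine): 1 T→C, 2 C→T.
Transversions (purine↔pyrimidine): 12 C→A.

2 transitions, 1 transversion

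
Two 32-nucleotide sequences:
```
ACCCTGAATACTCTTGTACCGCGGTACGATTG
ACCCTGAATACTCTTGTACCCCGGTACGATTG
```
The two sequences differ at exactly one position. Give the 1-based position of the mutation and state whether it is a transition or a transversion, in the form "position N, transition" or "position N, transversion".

The sequences differ only at position 21: G→C (purine→pyrimidine), a transversion.

position 21, transversion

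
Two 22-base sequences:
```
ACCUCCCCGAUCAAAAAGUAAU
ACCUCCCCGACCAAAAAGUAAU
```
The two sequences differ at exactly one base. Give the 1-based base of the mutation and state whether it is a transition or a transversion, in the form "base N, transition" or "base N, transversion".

base 11, transition

The sequences differ only at base 11: U→C (pyrimidine→pyrimidine), a transition.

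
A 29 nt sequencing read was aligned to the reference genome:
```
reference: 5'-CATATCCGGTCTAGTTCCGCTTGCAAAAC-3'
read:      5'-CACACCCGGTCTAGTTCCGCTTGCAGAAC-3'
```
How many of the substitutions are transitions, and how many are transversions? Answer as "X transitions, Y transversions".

Mismatches (1-based):
base 3: T→C (pyrimidine→pyrimidine, transition)
base 5: T→C (pyrimidine→pyrimidine, transition)
base 26: A→G (purine→purine, transition)

3 transitions, 0 transversions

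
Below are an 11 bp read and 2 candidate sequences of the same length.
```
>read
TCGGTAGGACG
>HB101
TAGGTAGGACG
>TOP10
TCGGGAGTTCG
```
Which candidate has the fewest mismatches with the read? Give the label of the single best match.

Hamming distances to read — HB101: 1; TOP10: 3.
Smallest is HB101 with 1 mismatch.

HB101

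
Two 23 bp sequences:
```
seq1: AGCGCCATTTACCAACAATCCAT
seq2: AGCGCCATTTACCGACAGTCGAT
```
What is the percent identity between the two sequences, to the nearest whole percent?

87%

Mismatches at positions 14, 18, 21 (1-based): 3 of 23.
Identical positions: 20/23 = 86.96% → 87%.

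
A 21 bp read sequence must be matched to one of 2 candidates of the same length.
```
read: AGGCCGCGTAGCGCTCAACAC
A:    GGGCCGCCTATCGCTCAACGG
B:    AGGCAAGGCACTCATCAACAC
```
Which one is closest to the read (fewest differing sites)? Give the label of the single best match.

A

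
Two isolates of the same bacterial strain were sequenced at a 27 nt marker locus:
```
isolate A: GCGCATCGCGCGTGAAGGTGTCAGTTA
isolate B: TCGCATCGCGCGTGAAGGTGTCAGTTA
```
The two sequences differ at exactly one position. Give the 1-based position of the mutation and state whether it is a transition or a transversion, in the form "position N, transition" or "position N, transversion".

position 1, transversion

The sequences differ only at position 1: G→T (purine→pyrimidine), a transversion.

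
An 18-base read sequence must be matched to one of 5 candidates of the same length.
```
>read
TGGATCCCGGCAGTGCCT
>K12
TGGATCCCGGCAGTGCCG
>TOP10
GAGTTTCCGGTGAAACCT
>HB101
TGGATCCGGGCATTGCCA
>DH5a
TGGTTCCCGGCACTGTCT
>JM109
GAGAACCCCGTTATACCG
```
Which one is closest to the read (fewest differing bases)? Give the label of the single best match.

K12

Hamming distances to read — K12: 1; TOP10: 9; HB101: 3; DH5a: 3; JM109: 9.
Smallest is K12 with 1 mismatch.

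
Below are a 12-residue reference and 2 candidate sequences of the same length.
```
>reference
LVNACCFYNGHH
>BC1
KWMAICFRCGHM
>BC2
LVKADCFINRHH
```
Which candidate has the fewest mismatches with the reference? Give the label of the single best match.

BC1 differs at 7 positions; BC2 differs at 4 positions. The closest is BC2.

BC2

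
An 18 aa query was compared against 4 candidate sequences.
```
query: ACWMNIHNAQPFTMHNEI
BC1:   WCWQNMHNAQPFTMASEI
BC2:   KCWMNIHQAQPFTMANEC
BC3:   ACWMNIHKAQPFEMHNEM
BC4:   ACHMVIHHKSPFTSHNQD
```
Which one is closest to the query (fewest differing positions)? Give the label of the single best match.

BC3

Hamming distances to query — BC1: 5; BC2: 4; BC3: 3; BC4: 8.
Smallest is BC3 with 3 mismatches.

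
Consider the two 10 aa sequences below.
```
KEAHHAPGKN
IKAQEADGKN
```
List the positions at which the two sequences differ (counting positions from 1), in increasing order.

1, 2, 4, 5, 7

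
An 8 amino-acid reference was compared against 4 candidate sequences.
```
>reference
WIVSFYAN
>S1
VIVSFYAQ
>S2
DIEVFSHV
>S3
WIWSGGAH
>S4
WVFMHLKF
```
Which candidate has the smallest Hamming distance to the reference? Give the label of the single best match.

S1 differs at 2 positions; S2 differs at 6 positions; S3 differs at 4 positions; S4 differs at 7 positions. The closest is S1.

S1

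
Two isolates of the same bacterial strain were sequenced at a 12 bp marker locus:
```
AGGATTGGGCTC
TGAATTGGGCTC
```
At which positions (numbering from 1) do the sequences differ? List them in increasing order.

Differences at position 1 (A→T), position 3 (G→A).

1, 3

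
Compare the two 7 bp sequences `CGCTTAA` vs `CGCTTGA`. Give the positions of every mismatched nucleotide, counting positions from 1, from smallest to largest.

Scanning 1-based: 6: A/G.

6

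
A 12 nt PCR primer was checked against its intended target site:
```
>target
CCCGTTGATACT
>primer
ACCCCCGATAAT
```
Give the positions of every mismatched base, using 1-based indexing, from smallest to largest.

Differences at position 1 (C→A), position 4 (G→C), position 5 (T→C), position 6 (T→C), position 11 (C→A).

1, 4, 5, 6, 11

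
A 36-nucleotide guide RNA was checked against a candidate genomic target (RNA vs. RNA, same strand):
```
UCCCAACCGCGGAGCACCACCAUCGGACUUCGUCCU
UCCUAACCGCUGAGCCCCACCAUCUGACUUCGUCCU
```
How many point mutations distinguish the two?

4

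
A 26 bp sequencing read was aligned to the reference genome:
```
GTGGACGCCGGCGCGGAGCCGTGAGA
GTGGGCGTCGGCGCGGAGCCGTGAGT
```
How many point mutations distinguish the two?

Comparing position by position, 3 bases differ: 5 (A/G), 8 (C/T), 26 (A/T).

3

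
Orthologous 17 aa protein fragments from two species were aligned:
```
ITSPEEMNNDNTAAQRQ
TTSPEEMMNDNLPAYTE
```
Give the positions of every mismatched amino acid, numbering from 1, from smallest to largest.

Differences at position 1 (I→T), position 8 (N→M), position 12 (T→L), position 13 (A→P), position 15 (Q→Y), position 16 (R→T), position 17 (Q→E).

1, 8, 12, 13, 15, 16, 17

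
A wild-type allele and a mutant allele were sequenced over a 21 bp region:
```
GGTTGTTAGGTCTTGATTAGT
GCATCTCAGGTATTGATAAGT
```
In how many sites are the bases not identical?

The sequences differ at sites 2, 3, 5, 7, 12, 18 (1-based) — 6 in total.

6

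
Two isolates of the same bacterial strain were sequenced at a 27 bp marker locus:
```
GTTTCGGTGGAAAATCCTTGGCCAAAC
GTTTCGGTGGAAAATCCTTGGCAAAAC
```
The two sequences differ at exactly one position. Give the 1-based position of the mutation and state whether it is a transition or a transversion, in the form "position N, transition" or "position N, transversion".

position 23, transversion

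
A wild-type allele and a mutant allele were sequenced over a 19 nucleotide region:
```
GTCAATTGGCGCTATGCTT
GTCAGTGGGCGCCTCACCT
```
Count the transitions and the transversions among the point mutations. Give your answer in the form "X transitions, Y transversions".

5 transitions, 2 transversions

Transitions (purine↔purine or pyrimidine↔pyrimidine): 5 A→G, 13 T→C, 15 T→C, 16 G→A, 18 T→C.
Transversions (purine↔pyrimidine): 7 T→G, 14 A→T.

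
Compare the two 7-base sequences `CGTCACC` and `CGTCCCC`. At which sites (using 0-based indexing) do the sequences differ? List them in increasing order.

4

Differences at site 4 (A→C).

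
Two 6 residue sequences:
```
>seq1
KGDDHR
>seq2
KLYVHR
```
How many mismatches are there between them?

The sequences differ at residues 2, 3, 4 (1-based) — 3 in total.

3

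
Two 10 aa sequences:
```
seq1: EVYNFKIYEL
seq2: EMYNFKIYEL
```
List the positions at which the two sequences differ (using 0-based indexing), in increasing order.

Scanning 0-based: 1: V/M.

1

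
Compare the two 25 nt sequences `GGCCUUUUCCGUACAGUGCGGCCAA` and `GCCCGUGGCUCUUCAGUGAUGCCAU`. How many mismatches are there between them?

Comparing position by position, 10 bases differ: 2 (G/C), 5 (U/G), 7 (U/G), 8 (U/G), 10 (C/U), 11 (G/C), 13 (A/U), 19 (C/A), 20 (G/U), 25 (A/U).

10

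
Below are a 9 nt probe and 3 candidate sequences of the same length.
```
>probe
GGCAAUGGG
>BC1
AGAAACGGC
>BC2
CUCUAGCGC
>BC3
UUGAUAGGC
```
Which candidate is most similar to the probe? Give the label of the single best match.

BC1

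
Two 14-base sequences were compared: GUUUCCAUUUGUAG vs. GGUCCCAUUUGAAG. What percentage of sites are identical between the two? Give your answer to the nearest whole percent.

79%

3 positions differ (2, 4, 12), so 11 of 14 match: 11/14 = 78.57%.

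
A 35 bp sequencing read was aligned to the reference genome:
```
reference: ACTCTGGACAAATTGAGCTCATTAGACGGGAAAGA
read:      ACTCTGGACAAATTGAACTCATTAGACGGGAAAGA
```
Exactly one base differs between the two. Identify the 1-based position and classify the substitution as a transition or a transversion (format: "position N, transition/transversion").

position 17, transition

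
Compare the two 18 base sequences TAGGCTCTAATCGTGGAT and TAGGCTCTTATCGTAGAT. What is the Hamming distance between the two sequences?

The sequences differ at positions 9, 15 (1-based) — 2 in total.

2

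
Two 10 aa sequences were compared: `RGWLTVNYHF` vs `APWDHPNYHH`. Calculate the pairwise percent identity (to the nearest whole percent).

40%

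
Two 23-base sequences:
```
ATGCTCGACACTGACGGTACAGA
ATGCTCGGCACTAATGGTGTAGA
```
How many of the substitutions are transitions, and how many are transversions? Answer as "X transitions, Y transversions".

5 transitions, 0 transversions

Mismatches (1-based):
position 8: A→G (purine→purine, transition)
position 13: G→A (purine→purine, transition)
position 15: C→T (pyrimidine→pyrimidine, transition)
position 19: A→G (purine→purine, transition)
position 20: C→T (pyrimidine→pyrimidine, transition)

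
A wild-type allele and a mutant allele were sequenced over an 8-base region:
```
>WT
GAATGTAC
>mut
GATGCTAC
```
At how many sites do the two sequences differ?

3

The sequences differ at sites 3, 4, 5 (1-based) — 3 in total.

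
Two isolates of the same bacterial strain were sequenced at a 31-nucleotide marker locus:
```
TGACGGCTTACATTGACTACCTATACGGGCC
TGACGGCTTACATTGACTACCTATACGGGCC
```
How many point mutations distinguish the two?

No positions differ; the sequences are identical.

0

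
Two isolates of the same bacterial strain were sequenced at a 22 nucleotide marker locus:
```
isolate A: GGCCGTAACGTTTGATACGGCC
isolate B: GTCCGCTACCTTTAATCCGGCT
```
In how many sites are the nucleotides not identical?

Comparing position by position, 7 sites differ: 2 (G/T), 6 (T/C), 7 (A/T), 10 (G/C), 14 (G/A), 17 (A/C), 22 (C/T).

7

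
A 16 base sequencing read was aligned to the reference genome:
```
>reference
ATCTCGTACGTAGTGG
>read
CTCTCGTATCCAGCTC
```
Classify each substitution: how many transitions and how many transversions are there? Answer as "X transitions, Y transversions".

3 transitions, 4 transversions

Transitions (purine↔purine or pyrimidine↔pyrimidine): 9 C→T, 11 T→C, 14 T→C.
Transversions (purine↔pyrimidine): 1 A→C, 10 G→C, 15 G→T, 16 G→C.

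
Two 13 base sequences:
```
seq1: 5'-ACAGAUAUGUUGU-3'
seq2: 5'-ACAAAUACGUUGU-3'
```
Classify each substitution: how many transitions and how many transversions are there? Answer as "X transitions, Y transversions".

2 transitions, 0 transversions

Mismatches (1-based):
position 4: G→A (purine→purine, transition)
position 8: U→C (pyrimidine→pyrimidine, transition)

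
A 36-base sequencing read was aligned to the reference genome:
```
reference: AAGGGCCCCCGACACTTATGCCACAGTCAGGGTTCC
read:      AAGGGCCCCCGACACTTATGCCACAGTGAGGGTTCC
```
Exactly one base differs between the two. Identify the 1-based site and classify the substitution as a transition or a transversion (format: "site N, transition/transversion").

Site 28 changes C→G. C is a pyrimidine and G is a purine, so this is a transversion.

site 28, transversion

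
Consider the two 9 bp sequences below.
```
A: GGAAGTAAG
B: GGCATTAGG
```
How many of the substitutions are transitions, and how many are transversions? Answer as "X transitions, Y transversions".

1 transition, 2 transversions

Mismatches (1-based):
site 3: A→C (purine→pyrimidine, transversion)
site 5: G→T (purine→pyrimidine, transversion)
site 8: A→G (purine→purine, transition)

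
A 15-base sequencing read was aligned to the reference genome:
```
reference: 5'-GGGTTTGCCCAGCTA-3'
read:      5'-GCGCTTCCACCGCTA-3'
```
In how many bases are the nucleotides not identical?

Mismatches (1-based): base 2: G→C; base 4: T→C; base 7: G→C; base 9: C→A; base 11: A→C.

5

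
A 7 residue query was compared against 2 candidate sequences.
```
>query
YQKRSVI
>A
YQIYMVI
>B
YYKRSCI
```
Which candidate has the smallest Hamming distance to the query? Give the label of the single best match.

B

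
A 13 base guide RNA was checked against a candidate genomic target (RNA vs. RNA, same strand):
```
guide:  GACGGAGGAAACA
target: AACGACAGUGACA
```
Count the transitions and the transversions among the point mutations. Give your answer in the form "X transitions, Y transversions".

4 transitions, 2 transversions

Mismatches (1-based):
position 1: G→A (purine→purine, transition)
position 5: G→A (purine→purine, transition)
position 6: A→C (purine→pyrimidine, transversion)
position 7: G→A (purine→purine, transition)
position 9: A→U (purine→pyrimidine, transversion)
position 10: A→G (purine→purine, transition)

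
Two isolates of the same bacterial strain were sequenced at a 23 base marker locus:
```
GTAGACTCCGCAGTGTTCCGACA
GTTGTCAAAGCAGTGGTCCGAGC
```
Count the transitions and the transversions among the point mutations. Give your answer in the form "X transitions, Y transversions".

0 transitions, 8 transversions

Mismatches (1-based):
position 3: A→T (purine→pyrimidine, transversion)
position 5: A→T (purine→pyrimidine, transversion)
position 7: T→A (pyrimidine→purine, transversion)
position 8: C→A (pyrimidine→purine, transversion)
position 9: C→A (pyrimidine→purine, transversion)
position 16: T→G (pyrimidine→purine, transversion)
position 22: C→G (pyrimidine→purine, transversion)
position 23: A→C (purine→pyrimidine, transversion)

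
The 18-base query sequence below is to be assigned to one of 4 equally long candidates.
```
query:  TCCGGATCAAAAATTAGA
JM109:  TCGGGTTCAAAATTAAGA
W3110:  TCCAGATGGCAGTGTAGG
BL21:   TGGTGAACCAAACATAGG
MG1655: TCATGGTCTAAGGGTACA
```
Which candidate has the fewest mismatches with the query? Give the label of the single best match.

JM109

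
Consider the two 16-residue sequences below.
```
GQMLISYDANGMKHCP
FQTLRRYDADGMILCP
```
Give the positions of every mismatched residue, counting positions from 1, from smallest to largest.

Differences at position 1 (G→F), position 3 (M→T), position 5 (I→R), position 6 (S→R), position 10 (N→D), position 13 (K→I), position 14 (H→L).

1, 3, 5, 6, 10, 13, 14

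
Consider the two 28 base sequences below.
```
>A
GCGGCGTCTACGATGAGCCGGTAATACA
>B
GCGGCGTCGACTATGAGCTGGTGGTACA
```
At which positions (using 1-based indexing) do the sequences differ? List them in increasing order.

9, 12, 19, 23, 24

Scanning 1-based: 9: T/G; 12: G/T; 19: C/T; 23: A/G; 24: A/G.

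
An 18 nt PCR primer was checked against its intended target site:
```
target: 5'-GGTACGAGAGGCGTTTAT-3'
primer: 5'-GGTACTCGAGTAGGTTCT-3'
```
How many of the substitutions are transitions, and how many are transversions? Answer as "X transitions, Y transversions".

0 transitions, 6 transversions

Mismatches (1-based):
site 6: G→T (purine→pyrimidine, transversion)
site 7: A→C (purine→pyrimidine, transversion)
site 11: G→T (purine→pyrimidine, transversion)
site 12: C→A (pyrimidine→purine, transversion)
site 14: T→G (pyrimidine→purine, transversion)
site 17: A→C (purine→pyrimidine, transversion)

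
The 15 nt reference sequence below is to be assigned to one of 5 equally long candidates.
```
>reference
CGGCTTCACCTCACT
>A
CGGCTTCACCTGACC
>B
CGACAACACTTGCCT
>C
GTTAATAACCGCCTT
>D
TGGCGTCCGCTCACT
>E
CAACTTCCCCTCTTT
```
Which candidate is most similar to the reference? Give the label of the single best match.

Hamming distances to reference — A: 2; B: 6; C: 9; D: 4; E: 5.
Smallest is A with 2 mismatches.

A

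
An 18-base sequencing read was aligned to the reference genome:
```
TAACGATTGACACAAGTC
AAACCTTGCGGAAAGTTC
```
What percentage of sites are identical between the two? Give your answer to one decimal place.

44.4%

10 positions differ (1, 5, 6, 8, 9, 10, 11, 13, 15, 16), so 8 of 18 match: 8/18 = 44.44%.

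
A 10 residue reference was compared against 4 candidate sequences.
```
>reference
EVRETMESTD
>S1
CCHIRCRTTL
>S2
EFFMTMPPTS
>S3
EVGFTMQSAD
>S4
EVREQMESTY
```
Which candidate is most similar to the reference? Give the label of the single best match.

S4

Hamming distances to reference — S1: 9; S2: 6; S3: 4; S4: 2.
Smallest is S4 with 2 mismatches.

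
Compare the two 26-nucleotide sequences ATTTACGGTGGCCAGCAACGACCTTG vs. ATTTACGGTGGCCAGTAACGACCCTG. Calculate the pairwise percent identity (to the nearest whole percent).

92%

2 positions differ (16, 24), so 24 of 26 match: 24/26 = 92.31%.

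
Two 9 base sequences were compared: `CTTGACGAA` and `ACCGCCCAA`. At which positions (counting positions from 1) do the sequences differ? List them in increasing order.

1, 2, 3, 5, 7

Differences at position 1 (C→A), position 2 (T→C), position 3 (T→C), position 5 (A→C), position 7 (G→C).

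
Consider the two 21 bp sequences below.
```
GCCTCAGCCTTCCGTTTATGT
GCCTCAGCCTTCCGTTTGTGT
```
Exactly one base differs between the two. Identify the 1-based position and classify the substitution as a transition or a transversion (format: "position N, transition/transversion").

position 18, transition

Position 18 changes A→G. A is a purine and G is a purine, so this is a transition.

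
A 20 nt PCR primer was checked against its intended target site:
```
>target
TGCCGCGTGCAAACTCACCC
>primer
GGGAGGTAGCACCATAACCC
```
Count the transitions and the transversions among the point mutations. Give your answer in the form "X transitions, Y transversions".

0 transitions, 10 transversions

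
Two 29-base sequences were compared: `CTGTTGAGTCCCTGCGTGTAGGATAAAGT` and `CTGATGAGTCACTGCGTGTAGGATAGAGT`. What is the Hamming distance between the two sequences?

The sequences differ at sites 4, 11, 26 (1-based) — 3 in total.

3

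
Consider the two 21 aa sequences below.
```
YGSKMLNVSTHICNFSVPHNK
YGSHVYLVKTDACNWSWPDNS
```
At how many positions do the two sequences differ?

11

The sequences differ at positions 4, 5, 6, 7, 9, 11, 12, 15, 17, 19, 21 (1-based) — 11 in total.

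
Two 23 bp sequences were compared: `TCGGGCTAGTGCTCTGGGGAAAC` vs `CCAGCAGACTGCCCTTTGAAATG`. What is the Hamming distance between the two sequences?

12

Comparing position by position, 12 positions differ: 1 (T/C), 3 (G/A), 5 (G/C), 6 (C/A), 7 (T/G), 9 (G/C), 13 (T/C), 16 (G/T), 17 (G/T), 19 (G/A), 22 (A/T), 23 (C/G).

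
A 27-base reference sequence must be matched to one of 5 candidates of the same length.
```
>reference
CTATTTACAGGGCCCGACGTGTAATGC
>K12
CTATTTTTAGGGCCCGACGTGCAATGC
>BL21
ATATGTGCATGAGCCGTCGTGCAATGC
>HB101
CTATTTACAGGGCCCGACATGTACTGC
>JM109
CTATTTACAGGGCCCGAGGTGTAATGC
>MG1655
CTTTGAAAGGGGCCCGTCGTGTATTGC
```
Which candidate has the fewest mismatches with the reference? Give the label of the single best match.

K12 differs at 3 positions; BL21 differs at 8 positions; HB101 differs at 2 positions; JM109 differs at 1 position; MG1655 differs at 7 positions. The closest is JM109.

JM109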